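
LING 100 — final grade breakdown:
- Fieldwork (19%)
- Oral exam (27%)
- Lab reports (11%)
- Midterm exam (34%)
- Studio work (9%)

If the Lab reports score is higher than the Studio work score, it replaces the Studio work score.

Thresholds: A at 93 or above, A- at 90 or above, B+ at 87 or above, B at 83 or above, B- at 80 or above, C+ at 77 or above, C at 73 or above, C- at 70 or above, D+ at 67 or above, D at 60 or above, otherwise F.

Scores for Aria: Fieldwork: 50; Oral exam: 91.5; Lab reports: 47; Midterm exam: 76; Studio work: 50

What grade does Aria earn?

Lab reports (47) ≤ Studio work (50), so Studio work stays at 50.
Weighted total:
  Fieldwork 50 × 0.19 = 9.5
  Oral exam 91.5 × 0.27 = 24.705
  Lab reports 47 × 0.11 = 5.17
  Midterm exam 76 × 0.34 = 25.84
  Studio work 50 × 0.09 = 4.5
Sum = 69.715
69.715 is ≥ 67 and < 70 → D+

D+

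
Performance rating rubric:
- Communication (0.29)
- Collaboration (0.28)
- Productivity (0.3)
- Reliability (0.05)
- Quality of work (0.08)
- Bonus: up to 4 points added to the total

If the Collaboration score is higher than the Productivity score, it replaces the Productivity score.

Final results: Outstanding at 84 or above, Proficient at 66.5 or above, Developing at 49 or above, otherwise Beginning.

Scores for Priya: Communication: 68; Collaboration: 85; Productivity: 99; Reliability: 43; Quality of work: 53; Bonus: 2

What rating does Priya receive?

Proficient

Collaboration (85) ≤ Productivity (99), so Productivity stays at 99.
Weighted total:
  Communication 68 × 0.29 = 19.72
  Collaboration 85 × 0.28 = 23.8
  Productivity 99 × 0.3 = 29.7
  Reliability 43 × 0.05 = 2.15
  Quality of work 53 × 0.08 = 4.24
Sum = 79.61
Bonus: 79.61 + 2 = 81.61
81.61 is ≥ 66.5 and < 84 → Proficient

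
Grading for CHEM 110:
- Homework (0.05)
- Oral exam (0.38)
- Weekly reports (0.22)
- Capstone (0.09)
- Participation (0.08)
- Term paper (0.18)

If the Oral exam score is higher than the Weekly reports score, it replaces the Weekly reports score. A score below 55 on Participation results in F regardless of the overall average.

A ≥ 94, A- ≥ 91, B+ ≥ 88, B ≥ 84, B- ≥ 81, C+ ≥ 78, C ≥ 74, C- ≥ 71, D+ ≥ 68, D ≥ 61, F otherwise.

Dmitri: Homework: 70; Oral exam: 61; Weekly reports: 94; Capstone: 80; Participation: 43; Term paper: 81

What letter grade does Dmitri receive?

Oral exam (61) ≤ Weekly reports (94), so Weekly reports stays at 94.
Participation score 43 < 55: minimum not met.
Weighted total:
  Homework 70 × 0.05 = 3.5
  Oral exam 61 × 0.38 = 23.18
  Weekly reports 94 × 0.22 = 20.68
  Capstone 80 × 0.09 = 7.2
  Participation 43 × 0.08 = 3.44
  Term paper 81 × 0.18 = 14.58
Sum = 72.58
Because the Participation minimum was not met, the result is F.

F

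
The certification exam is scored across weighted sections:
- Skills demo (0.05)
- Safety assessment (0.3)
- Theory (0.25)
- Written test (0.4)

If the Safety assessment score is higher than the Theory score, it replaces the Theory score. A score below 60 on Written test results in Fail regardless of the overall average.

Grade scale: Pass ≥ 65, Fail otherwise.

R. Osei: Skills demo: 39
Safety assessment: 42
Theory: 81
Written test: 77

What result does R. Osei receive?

Safety assessment (42) ≤ Theory (81), so Theory stays at 81.
Written test score 77 ≥ 60: minimum met.
Weighted total:
  Skills demo 39 × 0.05 = 1.95
  Safety assessment 42 × 0.3 = 12.6
  Theory 81 × 0.25 = 20.25
  Written test 77 × 0.4 = 30.8
Sum = 65.6
65.6 ≥ 65 → Pass

Pass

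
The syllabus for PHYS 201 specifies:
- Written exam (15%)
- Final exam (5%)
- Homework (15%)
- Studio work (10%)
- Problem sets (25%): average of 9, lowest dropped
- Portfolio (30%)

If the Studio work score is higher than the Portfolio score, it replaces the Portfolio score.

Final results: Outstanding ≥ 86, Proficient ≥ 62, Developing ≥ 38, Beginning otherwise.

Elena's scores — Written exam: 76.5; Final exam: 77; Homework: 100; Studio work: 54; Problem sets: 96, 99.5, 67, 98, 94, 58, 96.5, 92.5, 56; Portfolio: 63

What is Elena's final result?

Problem sets: drop 56 → average of remaining 8 = 701.5/8 = 87.6875
Studio work (54) ≤ Portfolio (63), so Portfolio stays at 63.
Weighted total:
  Written exam 76.5 × 0.15 = 11.475
  Final exam 77 × 0.05 = 3.85
  Homework 100 × 0.15 = 15
  Studio work 54 × 0.1 = 5.4
  Problem sets 87.6875 × 0.25 = 21.921875
  Portfolio 63 × 0.3 = 18.9
Sum = 76.546875
76.546875 is ≥ 62 and < 86 → Proficient

Proficient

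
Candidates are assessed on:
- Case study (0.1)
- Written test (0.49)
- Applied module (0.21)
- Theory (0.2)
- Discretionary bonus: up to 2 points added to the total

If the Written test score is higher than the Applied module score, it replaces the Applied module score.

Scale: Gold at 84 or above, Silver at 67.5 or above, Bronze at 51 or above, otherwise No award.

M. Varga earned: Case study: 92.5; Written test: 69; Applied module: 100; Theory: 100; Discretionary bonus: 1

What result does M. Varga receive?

Written test (69) ≤ Applied module (100), so Applied module stays at 100.
Weighted total:
  Case study 92.5 × 0.1 = 9.25
  Written test 69 × 0.49 = 33.81
  Applied module 100 × 0.21 = 21
  Theory 100 × 0.2 = 20
Sum = 84.06
Discretionary bonus: 84.06 + 1 = 85.06
85.06 ≥ 84 → Gold

Gold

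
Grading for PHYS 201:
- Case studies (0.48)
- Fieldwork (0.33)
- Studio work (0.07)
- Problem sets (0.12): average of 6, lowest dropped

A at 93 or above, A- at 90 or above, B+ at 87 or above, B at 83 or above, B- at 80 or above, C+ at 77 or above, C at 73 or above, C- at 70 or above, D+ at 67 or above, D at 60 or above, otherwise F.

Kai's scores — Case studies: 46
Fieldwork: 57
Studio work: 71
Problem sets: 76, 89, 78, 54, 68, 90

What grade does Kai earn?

Problem sets: drop 54 → average of remaining 5 = 401/5 = 80.2
Weighted total:
  Case studies 46 × 0.48 = 22.08
  Fieldwork 57 × 0.33 = 18.81
  Studio work 71 × 0.07 = 4.97
  Problem sets 80.2 × 0.12 = 9.624
Sum = 55.484
55.484 < 60 → F

F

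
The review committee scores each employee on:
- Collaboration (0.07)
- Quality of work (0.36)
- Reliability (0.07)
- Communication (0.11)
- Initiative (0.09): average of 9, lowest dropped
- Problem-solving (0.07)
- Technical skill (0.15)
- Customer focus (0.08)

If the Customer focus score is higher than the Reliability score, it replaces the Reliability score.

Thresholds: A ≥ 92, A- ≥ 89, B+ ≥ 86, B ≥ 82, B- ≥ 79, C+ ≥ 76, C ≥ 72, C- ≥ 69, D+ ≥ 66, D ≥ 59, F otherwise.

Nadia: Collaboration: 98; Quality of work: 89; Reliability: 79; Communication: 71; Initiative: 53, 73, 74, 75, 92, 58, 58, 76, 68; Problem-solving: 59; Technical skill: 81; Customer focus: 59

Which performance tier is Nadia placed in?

B-

Initiative: drop 53 → average of remaining 8 = 574/8 = 71.75
Customer focus (59) ≤ Reliability (79), so Reliability stays at 79.
Weighted total:
  Collaboration 98 × 0.07 = 6.86
  Quality of work 89 × 0.36 = 32.04
  Reliability 79 × 0.07 = 5.53
  Communication 71 × 0.11 = 7.81
  Initiative 71.75 × 0.09 = 6.4575
  Problem-solving 59 × 0.07 = 4.13
  Technical skill 81 × 0.15 = 12.15
  Customer focus 59 × 0.08 = 4.72
Sum = 79.6975
79.6975 is ≥ 79 and < 82 → B-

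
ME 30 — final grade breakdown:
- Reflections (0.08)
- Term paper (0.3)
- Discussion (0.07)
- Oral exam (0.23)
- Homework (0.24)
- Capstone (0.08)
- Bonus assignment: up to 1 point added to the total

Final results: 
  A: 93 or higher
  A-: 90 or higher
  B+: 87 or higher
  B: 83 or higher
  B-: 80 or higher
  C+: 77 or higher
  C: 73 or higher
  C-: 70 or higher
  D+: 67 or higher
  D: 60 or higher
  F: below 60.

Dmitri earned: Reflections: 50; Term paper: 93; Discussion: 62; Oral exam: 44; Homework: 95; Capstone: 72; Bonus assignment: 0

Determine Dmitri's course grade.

C

Weighted total:
  Reflections 50 × 0.08 = 4
  Term paper 93 × 0.3 = 27.9
  Discussion 62 × 0.07 = 4.34
  Oral exam 44 × 0.23 = 10.12
  Homework 95 × 0.24 = 22.8
  Capstone 72 × 0.08 = 5.76
Sum = 74.92
Bonus assignment: 74.92 + 0 = 74.92
74.92 is ≥ 73 and < 77 → C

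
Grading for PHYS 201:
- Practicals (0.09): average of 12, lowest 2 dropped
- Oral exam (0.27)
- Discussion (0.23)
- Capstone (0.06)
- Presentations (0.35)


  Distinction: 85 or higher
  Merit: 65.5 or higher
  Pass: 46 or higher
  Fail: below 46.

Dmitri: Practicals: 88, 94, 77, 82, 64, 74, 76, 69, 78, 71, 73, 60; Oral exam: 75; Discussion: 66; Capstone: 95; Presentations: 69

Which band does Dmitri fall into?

Practicals: drop 60, 64 → average of remaining 10 = 782/10 = 78.2
Weighted total:
  Practicals 78.2 × 0.09 = 7.038
  Oral exam 75 × 0.27 = 20.25
  Discussion 66 × 0.23 = 15.18
  Capstone 95 × 0.06 = 5.7
  Presentations 69 × 0.35 = 24.15
Sum = 72.318
72.318 is ≥ 65.5 and < 85 → Merit

Merit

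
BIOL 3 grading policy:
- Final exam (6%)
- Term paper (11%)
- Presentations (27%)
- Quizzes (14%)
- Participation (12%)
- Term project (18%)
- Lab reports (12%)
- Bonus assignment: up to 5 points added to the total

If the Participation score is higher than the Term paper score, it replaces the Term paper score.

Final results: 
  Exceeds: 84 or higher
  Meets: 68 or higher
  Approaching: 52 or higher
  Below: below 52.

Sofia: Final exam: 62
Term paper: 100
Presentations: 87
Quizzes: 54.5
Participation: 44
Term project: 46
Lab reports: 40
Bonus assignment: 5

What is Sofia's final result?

Meets

Participation (44) ≤ Term paper (100), so Term paper stays at 100.
Weighted total:
  Final exam 62 × 0.06 = 3.72
  Term paper 100 × 0.11 = 11
  Presentations 87 × 0.27 = 23.49
  Quizzes 54.5 × 0.14 = 7.63
  Participation 44 × 0.12 = 5.28
  Term project 46 × 0.18 = 8.28
  Lab reports 40 × 0.12 = 4.8
Sum = 64.2
Bonus assignment: 64.2 + 5 = 69.2
69.2 is ≥ 68 and < 84 → Meets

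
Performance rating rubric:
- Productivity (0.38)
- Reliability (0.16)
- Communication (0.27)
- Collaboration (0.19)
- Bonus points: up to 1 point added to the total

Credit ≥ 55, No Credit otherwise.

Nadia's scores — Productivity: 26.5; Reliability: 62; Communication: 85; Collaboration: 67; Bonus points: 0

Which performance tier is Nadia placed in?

Weighted total:
  Productivity 26.5 × 0.38 = 10.07
  Reliability 62 × 0.16 = 9.92
  Communication 85 × 0.27 = 22.95
  Collaboration 67 × 0.19 = 12.73
Sum = 55.67
Bonus points: 55.67 + 0 = 55.67
55.67 ≥ 55 → Credit

Credit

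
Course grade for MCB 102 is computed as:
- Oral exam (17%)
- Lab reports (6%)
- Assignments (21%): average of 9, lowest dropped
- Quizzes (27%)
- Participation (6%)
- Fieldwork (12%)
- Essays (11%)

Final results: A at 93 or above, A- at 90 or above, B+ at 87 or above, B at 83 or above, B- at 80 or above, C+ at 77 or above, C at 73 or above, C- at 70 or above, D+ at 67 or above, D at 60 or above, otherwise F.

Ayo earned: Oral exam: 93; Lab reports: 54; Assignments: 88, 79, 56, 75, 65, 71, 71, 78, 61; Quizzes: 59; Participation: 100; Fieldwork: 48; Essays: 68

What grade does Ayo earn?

Assignments: drop 56 → average of remaining 8 = 588/8 = 73.5
Weighted total:
  Oral exam 93 × 0.17 = 15.81
  Lab reports 54 × 0.06 = 3.24
  Assignments 73.5 × 0.21 = 15.435
  Quizzes 59 × 0.27 = 15.93
  Participation 100 × 0.06 = 6
  Fieldwork 48 × 0.12 = 5.76
  Essays 68 × 0.11 = 7.48
Sum = 69.655
69.655 is ≥ 67 and < 70 → D+

D+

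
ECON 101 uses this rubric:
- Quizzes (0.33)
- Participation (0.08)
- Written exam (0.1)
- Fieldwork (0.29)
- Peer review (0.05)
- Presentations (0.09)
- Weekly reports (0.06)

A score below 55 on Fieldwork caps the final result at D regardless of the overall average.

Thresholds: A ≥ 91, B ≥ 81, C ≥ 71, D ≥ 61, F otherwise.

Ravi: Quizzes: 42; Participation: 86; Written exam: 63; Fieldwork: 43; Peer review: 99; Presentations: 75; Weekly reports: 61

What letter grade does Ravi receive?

F

Fieldwork score 43 < 55: minimum not met.
Weighted total:
  Quizzes 42 × 0.33 = 13.86
  Participation 86 × 0.08 = 6.88
  Written exam 63 × 0.1 = 6.3
  Fieldwork 43 × 0.29 = 12.47
  Peer review 99 × 0.05 = 4.95
  Presentations 75 × 0.09 = 6.75
  Weekly reports 61 × 0.06 = 3.66
Sum = 54.87
54.87 would be F; cap at D applies → F.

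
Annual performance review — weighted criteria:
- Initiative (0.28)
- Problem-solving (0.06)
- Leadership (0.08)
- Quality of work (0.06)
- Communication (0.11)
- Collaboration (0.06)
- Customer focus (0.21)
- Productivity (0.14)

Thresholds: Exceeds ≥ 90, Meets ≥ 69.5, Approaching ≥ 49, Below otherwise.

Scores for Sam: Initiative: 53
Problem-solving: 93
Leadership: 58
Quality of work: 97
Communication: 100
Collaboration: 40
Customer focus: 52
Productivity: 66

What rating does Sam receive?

Approaching

Weighted total:
  Initiative 53 × 0.28 = 14.84
  Problem-solving 93 × 0.06 = 5.58
  Leadership 58 × 0.08 = 4.64
  Quality of work 97 × 0.06 = 5.82
  Communication 100 × 0.11 = 11
  Collaboration 40 × 0.06 = 2.4
  Customer focus 52 × 0.21 = 10.92
  Productivity 66 × 0.14 = 9.24
Sum = 64.44
64.44 is ≥ 49 and < 69.5 → Approaching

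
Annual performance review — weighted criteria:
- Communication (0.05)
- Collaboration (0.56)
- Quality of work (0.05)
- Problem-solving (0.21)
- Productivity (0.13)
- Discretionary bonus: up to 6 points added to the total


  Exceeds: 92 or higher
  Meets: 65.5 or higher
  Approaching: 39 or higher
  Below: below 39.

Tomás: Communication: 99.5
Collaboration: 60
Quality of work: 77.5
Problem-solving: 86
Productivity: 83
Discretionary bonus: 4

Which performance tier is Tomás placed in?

Meets

Weighted total:
  Communication 99.5 × 0.05 = 4.975
  Collaboration 60 × 0.56 = 33.6
  Quality of work 77.5 × 0.05 = 3.875
  Problem-solving 86 × 0.21 = 18.06
  Productivity 83 × 0.13 = 10.79
Sum = 71.3
Discretionary bonus: 71.3 + 4 = 75.3
75.3 is ≥ 65.5 and < 92 → Meets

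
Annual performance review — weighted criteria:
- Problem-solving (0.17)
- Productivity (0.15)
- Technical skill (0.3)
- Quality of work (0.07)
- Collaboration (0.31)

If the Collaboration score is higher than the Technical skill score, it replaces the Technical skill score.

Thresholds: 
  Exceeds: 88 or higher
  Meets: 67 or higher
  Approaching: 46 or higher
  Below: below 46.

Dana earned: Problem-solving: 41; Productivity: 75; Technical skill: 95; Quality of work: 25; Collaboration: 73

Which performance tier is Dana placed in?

Collaboration (73) ≤ Technical skill (95), so Technical skill stays at 95.
Weighted total:
  Problem-solving 41 × 0.17 = 6.97
  Productivity 75 × 0.15 = 11.25
  Technical skill 95 × 0.3 = 28.5
  Quality of work 25 × 0.07 = 1.75
  Collaboration 73 × 0.31 = 22.63
Sum = 71.1
71.1 is ≥ 67 and < 88 → Meets

Meets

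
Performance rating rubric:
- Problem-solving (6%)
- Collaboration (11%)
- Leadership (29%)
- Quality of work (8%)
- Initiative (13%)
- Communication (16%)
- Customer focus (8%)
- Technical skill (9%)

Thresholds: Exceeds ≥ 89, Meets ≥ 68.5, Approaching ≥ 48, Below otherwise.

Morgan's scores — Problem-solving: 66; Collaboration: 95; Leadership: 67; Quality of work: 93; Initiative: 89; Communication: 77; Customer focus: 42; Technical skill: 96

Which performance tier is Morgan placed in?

Meets

Weighted total:
  Problem-solving 66 × 0.06 = 3.96
  Collaboration 95 × 0.11 = 10.45
  Leadership 67 × 0.29 = 19.43
  Quality of work 93 × 0.08 = 7.44
  Initiative 89 × 0.13 = 11.57
  Communication 77 × 0.16 = 12.32
  Customer focus 42 × 0.08 = 3.36
  Technical skill 96 × 0.09 = 8.64
Sum = 77.17
77.17 is ≥ 68.5 and < 89 → Meets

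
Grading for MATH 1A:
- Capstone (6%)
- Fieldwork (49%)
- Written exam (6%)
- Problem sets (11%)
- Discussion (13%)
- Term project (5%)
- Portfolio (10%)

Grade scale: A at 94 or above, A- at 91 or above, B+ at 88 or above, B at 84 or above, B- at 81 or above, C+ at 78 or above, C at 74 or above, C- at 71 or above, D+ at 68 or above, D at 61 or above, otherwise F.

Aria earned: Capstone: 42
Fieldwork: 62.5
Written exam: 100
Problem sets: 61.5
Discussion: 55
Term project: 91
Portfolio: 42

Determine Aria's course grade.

Weighted total:
  Capstone 42 × 0.06 = 2.52
  Fieldwork 62.5 × 0.49 = 30.625
  Written exam 100 × 0.06 = 6
  Problem sets 61.5 × 0.11 = 6.765
  Discussion 55 × 0.13 = 7.15
  Term project 91 × 0.05 = 4.55
  Portfolio 42 × 0.1 = 4.2
Sum = 61.81
61.81 is ≥ 61 and < 68 → D

D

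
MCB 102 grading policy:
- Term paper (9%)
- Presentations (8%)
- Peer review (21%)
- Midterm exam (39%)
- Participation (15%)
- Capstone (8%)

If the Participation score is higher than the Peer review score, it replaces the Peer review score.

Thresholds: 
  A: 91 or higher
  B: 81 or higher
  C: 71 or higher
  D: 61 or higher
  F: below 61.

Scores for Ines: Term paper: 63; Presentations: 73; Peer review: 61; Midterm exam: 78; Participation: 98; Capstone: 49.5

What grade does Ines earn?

Participation (98) > Peer review (61), so Peer review counts as 98.
Weighted total:
  Term paper 63 × 0.09 = 5.67
  Presentations 73 × 0.08 = 5.84
  Peer review 98 × 0.21 = 20.58
  Midterm exam 78 × 0.39 = 30.42
  Participation 98 × 0.15 = 14.7
  Capstone 49.5 × 0.08 = 3.96
Sum = 81.17
81.17 is ≥ 81 and < 91 → B

B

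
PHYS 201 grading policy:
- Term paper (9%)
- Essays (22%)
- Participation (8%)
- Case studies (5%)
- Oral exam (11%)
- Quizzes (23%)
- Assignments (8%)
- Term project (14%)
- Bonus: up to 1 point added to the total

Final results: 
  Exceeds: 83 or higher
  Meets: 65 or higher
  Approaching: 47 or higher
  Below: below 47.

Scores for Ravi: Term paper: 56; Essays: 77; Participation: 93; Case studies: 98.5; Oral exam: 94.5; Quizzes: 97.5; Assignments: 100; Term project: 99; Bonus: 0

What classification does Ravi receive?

Weighted total:
  Term paper 56 × 0.09 = 5.04
  Essays 77 × 0.22 = 16.94
  Participation 93 × 0.08 = 7.44
  Case studies 98.5 × 0.05 = 4.925
  Oral exam 94.5 × 0.11 = 10.395
  Quizzes 97.5 × 0.23 = 22.425
  Assignments 100 × 0.08 = 8
  Term project 99 × 0.14 = 13.86
Sum = 89.025
Bonus: 89.025 + 0 = 89.025
89.025 ≥ 83 → Exceeds

Exceeds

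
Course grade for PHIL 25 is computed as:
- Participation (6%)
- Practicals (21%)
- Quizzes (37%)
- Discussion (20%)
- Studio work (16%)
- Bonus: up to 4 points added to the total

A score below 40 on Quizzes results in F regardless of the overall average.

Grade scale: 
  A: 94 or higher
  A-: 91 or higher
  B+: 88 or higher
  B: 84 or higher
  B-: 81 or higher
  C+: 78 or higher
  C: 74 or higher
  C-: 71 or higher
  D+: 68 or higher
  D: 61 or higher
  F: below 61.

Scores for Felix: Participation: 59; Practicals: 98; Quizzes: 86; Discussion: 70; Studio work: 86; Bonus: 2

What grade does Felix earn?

B

Quizzes score 86 ≥ 40: minimum met.
Weighted total:
  Participation 59 × 0.06 = 3.54
  Practicals 98 × 0.21 = 20.58
  Quizzes 86 × 0.37 = 31.82
  Discussion 70 × 0.2 = 14
  Studio work 86 × 0.16 = 13.76
Sum = 83.7
Bonus: 83.7 + 2 = 85.7
85.7 is ≥ 84 and < 88 → B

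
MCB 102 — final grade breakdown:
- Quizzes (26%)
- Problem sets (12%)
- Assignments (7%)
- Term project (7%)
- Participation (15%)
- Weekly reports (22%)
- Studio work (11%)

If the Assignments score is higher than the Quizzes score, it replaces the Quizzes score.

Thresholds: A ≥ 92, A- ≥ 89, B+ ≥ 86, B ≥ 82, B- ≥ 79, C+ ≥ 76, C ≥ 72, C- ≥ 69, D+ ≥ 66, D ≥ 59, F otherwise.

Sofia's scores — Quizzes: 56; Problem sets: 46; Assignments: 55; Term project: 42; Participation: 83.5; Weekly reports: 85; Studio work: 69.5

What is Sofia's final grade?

Assignments (55) ≤ Quizzes (56), so Quizzes stays at 56.
Weighted total:
  Quizzes 56 × 0.26 = 14.56
  Problem sets 46 × 0.12 = 5.52
  Assignments 55 × 0.07 = 3.85
  Term project 42 × 0.07 = 2.94
  Participation 83.5 × 0.15 = 12.525
  Weekly reports 85 × 0.22 = 18.7
  Studio work 69.5 × 0.11 = 7.645
Sum = 65.74
65.74 is ≥ 59 and < 66 → D

D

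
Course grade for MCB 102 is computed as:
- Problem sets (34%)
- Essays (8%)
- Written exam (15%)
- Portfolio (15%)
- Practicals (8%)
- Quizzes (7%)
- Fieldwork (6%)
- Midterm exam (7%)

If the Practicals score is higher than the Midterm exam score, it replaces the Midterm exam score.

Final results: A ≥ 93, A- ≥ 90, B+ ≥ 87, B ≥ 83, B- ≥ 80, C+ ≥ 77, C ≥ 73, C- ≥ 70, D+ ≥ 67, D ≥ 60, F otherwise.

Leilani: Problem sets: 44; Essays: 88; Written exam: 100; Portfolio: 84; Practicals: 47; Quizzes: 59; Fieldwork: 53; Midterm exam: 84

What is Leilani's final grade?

D

Practicals (47) ≤ Midterm exam (84), so Midterm exam stays at 84.
Weighted total:
  Problem sets 44 × 0.34 = 14.96
  Essays 88 × 0.08 = 7.04
  Written exam 100 × 0.15 = 15
  Portfolio 84 × 0.15 = 12.6
  Practicals 47 × 0.08 = 3.76
  Quizzes 59 × 0.07 = 4.13
  Fieldwork 53 × 0.06 = 3.18
  Midterm exam 84 × 0.07 = 5.88
Sum = 66.55
66.55 is ≥ 60 and < 67 → D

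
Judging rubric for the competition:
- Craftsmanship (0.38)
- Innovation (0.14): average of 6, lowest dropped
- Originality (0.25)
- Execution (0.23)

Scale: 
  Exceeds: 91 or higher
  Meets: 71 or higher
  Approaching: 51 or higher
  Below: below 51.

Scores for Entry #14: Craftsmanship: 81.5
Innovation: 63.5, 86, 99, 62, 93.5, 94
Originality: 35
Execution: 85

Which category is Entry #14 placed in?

Meets

Innovation: drop 62 → average of remaining 5 = 436/5 = 87.2
Weighted total:
  Craftsmanship 81.5 × 0.38 = 30.97
  Innovation 87.2 × 0.14 = 12.208
  Originality 35 × 0.25 = 8.75
  Execution 85 × 0.23 = 19.55
Sum = 71.478
71.478 is ≥ 71 and < 91 → Meets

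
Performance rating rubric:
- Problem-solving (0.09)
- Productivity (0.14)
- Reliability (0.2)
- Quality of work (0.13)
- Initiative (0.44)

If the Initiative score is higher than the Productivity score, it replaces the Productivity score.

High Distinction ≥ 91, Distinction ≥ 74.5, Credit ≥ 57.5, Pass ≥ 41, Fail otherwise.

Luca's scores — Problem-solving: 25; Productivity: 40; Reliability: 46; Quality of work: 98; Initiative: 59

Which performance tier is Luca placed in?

Credit

Initiative (59) > Productivity (40), so Productivity counts as 59.
Weighted total:
  Problem-solving 25 × 0.09 = 2.25
  Productivity 59 × 0.14 = 8.26
  Reliability 46 × 0.2 = 9.2
  Quality of work 98 × 0.13 = 12.74
  Initiative 59 × 0.44 = 25.96
Sum = 58.41
58.41 is ≥ 57.5 and < 74.5 → Credit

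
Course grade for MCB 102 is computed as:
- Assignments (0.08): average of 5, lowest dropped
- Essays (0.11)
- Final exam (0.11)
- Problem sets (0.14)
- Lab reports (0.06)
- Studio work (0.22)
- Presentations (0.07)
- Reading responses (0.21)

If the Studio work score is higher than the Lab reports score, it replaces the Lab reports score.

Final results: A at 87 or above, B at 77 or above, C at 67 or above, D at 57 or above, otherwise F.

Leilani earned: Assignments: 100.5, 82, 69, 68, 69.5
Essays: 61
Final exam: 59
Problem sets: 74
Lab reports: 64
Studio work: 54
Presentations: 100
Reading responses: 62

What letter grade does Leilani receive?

D

Assignments: drop 68 → average of remaining 4 = 321/4 = 80.25
Studio work (54) ≤ Lab reports (64), so Lab reports stays at 64.
Weighted total:
  Assignments 80.25 × 0.08 = 6.42
  Essays 61 × 0.11 = 6.71
  Final exam 59 × 0.11 = 6.49
  Problem sets 74 × 0.14 = 10.36
  Lab reports 64 × 0.06 = 3.84
  Studio work 54 × 0.22 = 11.88
  Presentations 100 × 0.07 = 7
  Reading responses 62 × 0.21 = 13.02
Sum = 65.72
65.72 is ≥ 57 and < 67 → D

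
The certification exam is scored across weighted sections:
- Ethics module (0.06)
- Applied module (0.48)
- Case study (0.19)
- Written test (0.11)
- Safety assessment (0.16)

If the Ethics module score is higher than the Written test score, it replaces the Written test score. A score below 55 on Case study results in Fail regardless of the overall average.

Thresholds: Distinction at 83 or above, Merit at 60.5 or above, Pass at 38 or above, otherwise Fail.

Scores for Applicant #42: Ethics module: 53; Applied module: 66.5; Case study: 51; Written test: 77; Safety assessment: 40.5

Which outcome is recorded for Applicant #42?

Ethics module (53) ≤ Written test (77), so Written test stays at 77.
Case study score 51 < 55: minimum not met.
Weighted total:
  Ethics module 53 × 0.06 = 3.18
  Applied module 66.5 × 0.48 = 31.92
  Case study 51 × 0.19 = 9.69
  Written test 77 × 0.11 = 8.47
  Safety assessment 40.5 × 0.16 = 6.48
Sum = 59.74
Because the Case study minimum was not met, the result is Fail.

Fail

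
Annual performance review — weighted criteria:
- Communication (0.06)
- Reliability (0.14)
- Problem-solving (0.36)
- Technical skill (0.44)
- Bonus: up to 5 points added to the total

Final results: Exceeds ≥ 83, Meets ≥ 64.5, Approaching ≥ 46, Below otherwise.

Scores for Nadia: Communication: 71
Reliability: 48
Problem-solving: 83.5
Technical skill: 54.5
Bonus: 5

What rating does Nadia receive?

Meets

Weighted total:
  Communication 71 × 0.06 = 4.26
  Reliability 48 × 0.14 = 6.72
  Problem-solving 83.5 × 0.36 = 30.06
  Technical skill 54.5 × 0.44 = 23.98
Sum = 65.02
Bonus: 65.02 + 5 = 70.02
70.02 is ≥ 64.5 and < 83 → Meets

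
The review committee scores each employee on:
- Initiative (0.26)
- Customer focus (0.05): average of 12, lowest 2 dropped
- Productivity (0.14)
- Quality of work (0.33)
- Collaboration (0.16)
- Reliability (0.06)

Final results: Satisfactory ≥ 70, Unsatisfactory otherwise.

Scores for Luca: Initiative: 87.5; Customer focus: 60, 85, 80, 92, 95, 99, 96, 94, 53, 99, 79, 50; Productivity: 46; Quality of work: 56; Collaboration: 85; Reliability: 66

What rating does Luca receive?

Customer focus: drop 50, 53 → average of remaining 10 = 879/10 = 87.9
Weighted total:
  Initiative 87.5 × 0.26 = 22.75
  Customer focus 87.9 × 0.05 = 4.395
  Productivity 46 × 0.14 = 6.44
  Quality of work 56 × 0.33 = 18.48
  Collaboration 85 × 0.16 = 13.6
  Reliability 66 × 0.06 = 3.96
Sum = 69.625
69.625 < 70 → Unsatisfactory

Unsatisfactory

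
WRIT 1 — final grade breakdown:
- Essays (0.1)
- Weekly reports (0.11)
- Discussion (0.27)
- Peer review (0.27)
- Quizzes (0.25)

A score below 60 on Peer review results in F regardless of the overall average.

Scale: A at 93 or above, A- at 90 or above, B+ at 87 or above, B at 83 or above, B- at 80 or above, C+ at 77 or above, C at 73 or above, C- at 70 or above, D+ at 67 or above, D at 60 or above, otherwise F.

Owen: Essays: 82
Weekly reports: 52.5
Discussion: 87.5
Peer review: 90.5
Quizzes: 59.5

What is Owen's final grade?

Peer review score 90.5 ≥ 60: minimum met.
Weighted total:
  Essays 82 × 0.1 = 8.2
  Weekly reports 52.5 × 0.11 = 5.775
  Discussion 87.5 × 0.27 = 23.625
  Peer review 90.5 × 0.27 = 24.435
  Quizzes 59.5 × 0.25 = 14.875
Sum = 76.91
76.91 is ≥ 73 and < 77 → C

C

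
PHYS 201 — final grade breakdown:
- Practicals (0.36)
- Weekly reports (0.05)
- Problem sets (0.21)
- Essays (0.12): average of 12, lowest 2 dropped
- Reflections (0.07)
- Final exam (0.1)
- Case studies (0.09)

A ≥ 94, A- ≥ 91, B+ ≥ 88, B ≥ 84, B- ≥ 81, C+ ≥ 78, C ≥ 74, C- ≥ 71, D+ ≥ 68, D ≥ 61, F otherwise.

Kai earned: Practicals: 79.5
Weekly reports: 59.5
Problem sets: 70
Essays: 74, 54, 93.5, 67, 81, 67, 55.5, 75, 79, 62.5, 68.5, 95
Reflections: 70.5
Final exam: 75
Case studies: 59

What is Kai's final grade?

Essays: drop 54, 55.5 → average of remaining 10 = 762.5/10 = 76.25
Weighted total:
  Practicals 79.5 × 0.36 = 28.62
  Weekly reports 59.5 × 0.05 = 2.975
  Problem sets 70 × 0.21 = 14.7
  Essays 76.25 × 0.12 = 9.15
  Reflections 70.5 × 0.07 = 4.935
  Final exam 75 × 0.1 = 7.5
  Case studies 59 × 0.09 = 5.31
Sum = 73.19
73.19 is ≥ 71 and < 74 → C-

C-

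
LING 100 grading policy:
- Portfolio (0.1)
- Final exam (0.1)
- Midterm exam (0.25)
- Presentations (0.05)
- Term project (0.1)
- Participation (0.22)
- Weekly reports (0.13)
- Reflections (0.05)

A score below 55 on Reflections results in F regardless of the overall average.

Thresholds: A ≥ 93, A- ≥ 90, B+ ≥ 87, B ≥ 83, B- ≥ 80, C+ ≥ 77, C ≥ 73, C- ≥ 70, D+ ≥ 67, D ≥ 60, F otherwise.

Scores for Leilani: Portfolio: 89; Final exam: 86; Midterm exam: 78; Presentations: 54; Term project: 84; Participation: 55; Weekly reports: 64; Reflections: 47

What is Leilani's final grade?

Reflections score 47 < 55: minimum not met.
Weighted total:
  Portfolio 89 × 0.1 = 8.9
  Final exam 86 × 0.1 = 8.6
  Midterm exam 78 × 0.25 = 19.5
  Presentations 54 × 0.05 = 2.7
  Term project 84 × 0.1 = 8.4
  Participation 55 × 0.22 = 12.1
  Weekly reports 64 × 0.13 = 8.32
  Reflections 47 × 0.05 = 2.35
Sum = 70.87
Because the Reflections minimum was not met, the result is F.

F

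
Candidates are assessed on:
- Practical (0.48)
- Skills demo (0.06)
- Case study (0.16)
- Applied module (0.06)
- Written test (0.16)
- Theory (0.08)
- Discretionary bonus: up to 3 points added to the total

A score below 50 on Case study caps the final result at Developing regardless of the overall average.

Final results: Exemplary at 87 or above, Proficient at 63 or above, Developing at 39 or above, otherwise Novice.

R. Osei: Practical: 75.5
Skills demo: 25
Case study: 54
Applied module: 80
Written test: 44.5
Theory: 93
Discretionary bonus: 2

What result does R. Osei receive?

Proficient

Case study score 54 ≥ 50: minimum met.
Weighted total:
  Practical 75.5 × 0.48 = 36.24
  Skills demo 25 × 0.06 = 1.5
  Case study 54 × 0.16 = 8.64
  Applied module 80 × 0.06 = 4.8
  Written test 44.5 × 0.16 = 7.12
  Theory 93 × 0.08 = 7.44
Sum = 65.74
Discretionary bonus: 65.74 + 2 = 67.74
67.74 is ≥ 63 and < 87 → Proficient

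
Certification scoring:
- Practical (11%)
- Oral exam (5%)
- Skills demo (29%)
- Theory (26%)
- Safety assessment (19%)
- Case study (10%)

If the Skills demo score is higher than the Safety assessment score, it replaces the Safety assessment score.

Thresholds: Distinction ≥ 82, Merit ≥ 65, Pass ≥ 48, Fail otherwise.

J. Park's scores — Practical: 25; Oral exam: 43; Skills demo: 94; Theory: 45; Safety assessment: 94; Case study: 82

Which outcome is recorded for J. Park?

Skills demo (94) ≤ Safety assessment (94), so Safety assessment stays at 94.
Weighted total:
  Practical 25 × 0.11 = 2.75
  Oral exam 43 × 0.05 = 2.15
  Skills demo 94 × 0.29 = 27.26
  Theory 45 × 0.26 = 11.7
  Safety assessment 94 × 0.19 = 17.86
  Case study 82 × 0.1 = 8.2
Sum = 69.92
69.92 is ≥ 65 and < 82 → Merit

Merit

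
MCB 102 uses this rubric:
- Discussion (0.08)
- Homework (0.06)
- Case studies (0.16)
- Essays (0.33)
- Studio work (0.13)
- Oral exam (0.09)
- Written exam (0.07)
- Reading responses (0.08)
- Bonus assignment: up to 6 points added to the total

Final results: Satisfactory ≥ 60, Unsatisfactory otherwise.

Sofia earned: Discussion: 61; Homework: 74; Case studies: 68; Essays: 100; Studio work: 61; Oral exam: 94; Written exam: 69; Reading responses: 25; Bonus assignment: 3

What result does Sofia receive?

Satisfactory

Weighted total:
  Discussion 61 × 0.08 = 4.88
  Homework 74 × 0.06 = 4.44
  Case studies 68 × 0.16 = 10.88
  Essays 100 × 0.33 = 33
  Studio work 61 × 0.13 = 7.93
  Oral exam 94 × 0.09 = 8.46
  Written exam 69 × 0.07 = 4.83
  Reading responses 25 × 0.08 = 2
Sum = 76.42
Bonus assignment: 76.42 + 3 = 79.42
79.42 ≥ 60 → Satisfactory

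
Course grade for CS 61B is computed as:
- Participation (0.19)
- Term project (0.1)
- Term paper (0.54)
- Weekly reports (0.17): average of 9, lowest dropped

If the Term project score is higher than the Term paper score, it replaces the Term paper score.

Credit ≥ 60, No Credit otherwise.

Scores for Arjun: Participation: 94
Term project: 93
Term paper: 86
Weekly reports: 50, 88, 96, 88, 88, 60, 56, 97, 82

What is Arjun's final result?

Credit

Weekly reports: drop 50 → average of remaining 8 = 655/8 = 81.875
Term project (93) > Term paper (86), so Term paper counts as 93.
Weighted total:
  Participation 94 × 0.19 = 17.86
  Term project 93 × 0.1 = 9.3
  Term paper 93 × 0.54 = 50.22
  Weekly reports 81.875 × 0.17 = 13.91875
Sum = 91.29875
91.29875 ≥ 60 → Credit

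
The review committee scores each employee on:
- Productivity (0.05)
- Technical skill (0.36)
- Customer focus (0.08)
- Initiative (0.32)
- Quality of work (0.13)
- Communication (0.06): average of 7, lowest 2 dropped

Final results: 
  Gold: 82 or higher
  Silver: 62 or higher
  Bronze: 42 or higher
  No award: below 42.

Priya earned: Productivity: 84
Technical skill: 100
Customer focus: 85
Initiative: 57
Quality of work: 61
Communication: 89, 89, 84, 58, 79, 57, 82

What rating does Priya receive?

Communication: drop 57, 58 → average of remaining 5 = 423/5 = 84.6
Weighted total:
  Productivity 84 × 0.05 = 4.2
  Technical skill 100 × 0.36 = 36
  Customer focus 85 × 0.08 = 6.8
  Initiative 57 × 0.32 = 18.24
  Quality of work 61 × 0.13 = 7.93
  Communication 84.6 × 0.06 = 5.076
Sum = 78.246
78.246 is ≥ 62 and < 82 → Silver

Silver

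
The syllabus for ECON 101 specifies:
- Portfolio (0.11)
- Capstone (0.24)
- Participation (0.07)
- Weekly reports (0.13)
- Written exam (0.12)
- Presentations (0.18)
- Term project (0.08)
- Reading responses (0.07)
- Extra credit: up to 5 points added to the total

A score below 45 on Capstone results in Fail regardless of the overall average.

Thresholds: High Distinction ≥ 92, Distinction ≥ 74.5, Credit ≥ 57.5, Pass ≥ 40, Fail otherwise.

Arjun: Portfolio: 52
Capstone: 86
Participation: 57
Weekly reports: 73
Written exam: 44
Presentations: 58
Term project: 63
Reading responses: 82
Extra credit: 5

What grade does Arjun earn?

Credit

Capstone score 86 ≥ 45: minimum met.
Weighted total:
  Portfolio 52 × 0.11 = 5.72
  Capstone 86 × 0.24 = 20.64
  Participation 57 × 0.07 = 3.99
  Weekly reports 73 × 0.13 = 9.49
  Written exam 44 × 0.12 = 5.28
  Presentations 58 × 0.18 = 10.44
  Term project 63 × 0.08 = 5.04
  Reading responses 82 × 0.07 = 5.74
Sum = 66.34
Extra credit: 66.34 + 5 = 71.34
71.34 is ≥ 57.5 and < 74.5 → Credit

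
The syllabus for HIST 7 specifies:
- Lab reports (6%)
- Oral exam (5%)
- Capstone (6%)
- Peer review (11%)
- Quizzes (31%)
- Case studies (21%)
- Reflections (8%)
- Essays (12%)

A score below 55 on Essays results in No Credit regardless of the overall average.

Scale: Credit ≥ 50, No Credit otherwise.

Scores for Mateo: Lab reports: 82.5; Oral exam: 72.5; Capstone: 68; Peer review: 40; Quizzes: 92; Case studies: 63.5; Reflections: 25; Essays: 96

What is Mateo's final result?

Essays score 96 ≥ 55: minimum met.
Weighted total:
  Lab reports 82.5 × 0.06 = 4.95
  Oral exam 72.5 × 0.05 = 3.625
  Capstone 68 × 0.06 = 4.08
  Peer review 40 × 0.11 = 4.4
  Quizzes 92 × 0.31 = 28.52
  Case studies 63.5 × 0.21 = 13.335
  Reflections 25 × 0.08 = 2
  Essays 96 × 0.12 = 11.52
Sum = 72.43
72.43 ≥ 50 → Credit

Credit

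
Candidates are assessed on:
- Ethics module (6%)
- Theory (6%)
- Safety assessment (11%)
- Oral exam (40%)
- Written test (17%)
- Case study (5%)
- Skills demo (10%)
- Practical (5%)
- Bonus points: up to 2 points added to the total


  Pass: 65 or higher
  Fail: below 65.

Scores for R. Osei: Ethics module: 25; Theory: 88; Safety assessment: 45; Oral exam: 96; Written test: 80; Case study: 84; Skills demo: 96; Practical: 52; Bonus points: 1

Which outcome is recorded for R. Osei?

Weighted total:
  Ethics module 25 × 0.06 = 1.5
  Theory 88 × 0.06 = 5.28
  Safety assessment 45 × 0.11 = 4.95
  Oral exam 96 × 0.4 = 38.4
  Written test 80 × 0.17 = 13.6
  Case study 84 × 0.05 = 4.2
  Skills demo 96 × 0.1 = 9.6
  Practical 52 × 0.05 = 2.6
Sum = 80.13
Bonus points: 80.13 + 1 = 81.13
81.13 ≥ 65 → Pass

Pass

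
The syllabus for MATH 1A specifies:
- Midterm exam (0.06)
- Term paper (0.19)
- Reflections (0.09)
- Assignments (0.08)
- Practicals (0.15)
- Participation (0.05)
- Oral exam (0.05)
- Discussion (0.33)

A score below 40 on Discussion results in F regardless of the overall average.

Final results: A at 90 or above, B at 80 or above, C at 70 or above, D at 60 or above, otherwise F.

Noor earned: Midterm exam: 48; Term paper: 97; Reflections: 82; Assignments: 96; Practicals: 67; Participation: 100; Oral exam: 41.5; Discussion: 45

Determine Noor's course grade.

D

Discussion score 45 ≥ 40: minimum met.
Weighted total:
  Midterm exam 48 × 0.06 = 2.88
  Term paper 97 × 0.19 = 18.43
  Reflections 82 × 0.09 = 7.38
  Assignments 96 × 0.08 = 7.68
  Practicals 67 × 0.15 = 10.05
  Participation 100 × 0.05 = 5
  Oral exam 41.5 × 0.05 = 2.075
  Discussion 45 × 0.33 = 14.85
Sum = 68.345
68.345 is ≥ 60 and < 70 → D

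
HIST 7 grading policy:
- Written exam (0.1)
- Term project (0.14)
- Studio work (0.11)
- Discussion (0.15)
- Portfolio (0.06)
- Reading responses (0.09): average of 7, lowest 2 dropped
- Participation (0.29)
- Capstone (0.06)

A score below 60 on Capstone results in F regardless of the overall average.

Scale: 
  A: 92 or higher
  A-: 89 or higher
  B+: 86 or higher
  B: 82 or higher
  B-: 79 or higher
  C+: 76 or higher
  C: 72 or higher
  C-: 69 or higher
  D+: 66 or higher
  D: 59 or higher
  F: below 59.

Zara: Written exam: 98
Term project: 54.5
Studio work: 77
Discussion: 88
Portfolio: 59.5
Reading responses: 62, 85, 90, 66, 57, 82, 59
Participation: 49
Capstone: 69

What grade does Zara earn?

Reading responses: drop 57, 59 → average of remaining 5 = 385/5 = 77
Capstone score 69 ≥ 60: minimum met.
Weighted total:
  Written exam 98 × 0.1 = 9.8
  Term project 54.5 × 0.14 = 7.63
  Studio work 77 × 0.11 = 8.47
  Discussion 88 × 0.15 = 13.2
  Portfolio 59.5 × 0.06 = 3.57
  Reading responses 77 × 0.09 = 6.93
  Participation 49 × 0.29 = 14.21
  Capstone 69 × 0.06 = 4.14
Sum = 67.95
67.95 is ≥ 66 and < 69 → D+

D+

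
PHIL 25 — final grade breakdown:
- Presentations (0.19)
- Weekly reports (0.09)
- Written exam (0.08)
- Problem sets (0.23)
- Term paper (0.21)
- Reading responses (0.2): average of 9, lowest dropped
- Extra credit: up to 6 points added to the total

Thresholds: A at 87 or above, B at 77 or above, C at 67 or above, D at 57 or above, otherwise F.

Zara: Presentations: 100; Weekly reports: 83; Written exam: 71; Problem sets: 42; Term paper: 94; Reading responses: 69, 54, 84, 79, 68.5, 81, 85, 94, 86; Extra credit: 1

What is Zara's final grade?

B

Reading responses: drop 54 → average of remaining 8 = 646.5/8 = 80.8125
Weighted total:
  Presentations 100 × 0.19 = 19
  Weekly reports 83 × 0.09 = 7.47
  Written exam 71 × 0.08 = 5.68
  Problem sets 42 × 0.23 = 9.66
  Term paper 94 × 0.21 = 19.74
  Reading responses 80.8125 × 0.2 = 16.1625
Sum = 77.7125
Extra credit: 77.7125 + 1 = 78.7125
78.7125 is ≥ 77 and < 87 → B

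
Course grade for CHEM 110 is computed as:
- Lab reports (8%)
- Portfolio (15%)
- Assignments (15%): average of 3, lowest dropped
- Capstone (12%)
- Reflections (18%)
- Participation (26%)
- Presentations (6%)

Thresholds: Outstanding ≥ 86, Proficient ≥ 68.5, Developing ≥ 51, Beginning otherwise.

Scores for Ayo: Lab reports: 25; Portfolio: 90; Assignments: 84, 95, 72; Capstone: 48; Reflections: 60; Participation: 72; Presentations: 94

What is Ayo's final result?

Assignments: drop 72 → average of remaining 2 = 179/2 = 89.5
Weighted total:
  Lab reports 25 × 0.08 = 2
  Portfolio 90 × 0.15 = 13.5
  Assignments 89.5 × 0.15 = 13.425
  Capstone 48 × 0.12 = 5.76
  Reflections 60 × 0.18 = 10.8
  Participation 72 × 0.26 = 18.72
  Presentations 94 × 0.06 = 5.64
Sum = 69.845
69.845 is ≥ 68.5 and < 86 → Proficient

Proficient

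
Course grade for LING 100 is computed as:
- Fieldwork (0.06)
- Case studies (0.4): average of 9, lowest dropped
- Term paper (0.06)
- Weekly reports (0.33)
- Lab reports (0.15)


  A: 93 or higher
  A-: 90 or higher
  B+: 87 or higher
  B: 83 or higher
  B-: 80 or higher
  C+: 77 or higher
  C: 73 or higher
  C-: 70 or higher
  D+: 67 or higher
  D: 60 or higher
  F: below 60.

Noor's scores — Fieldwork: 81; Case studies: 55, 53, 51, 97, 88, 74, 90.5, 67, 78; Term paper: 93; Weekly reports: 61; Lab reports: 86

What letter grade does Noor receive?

Case studies: drop 51 → average of remaining 8 = 602.5/8 = 75.3125
Weighted total:
  Fieldwork 81 × 0.06 = 4.86
  Case studies 75.3125 × 0.4 = 30.125
  Term paper 93 × 0.06 = 5.58
  Weekly reports 61 × 0.33 = 20.13
  Lab reports 86 × 0.15 = 12.9
Sum = 73.595
73.595 is ≥ 73 and < 77 → C

C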